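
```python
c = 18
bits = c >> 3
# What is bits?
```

Answer: 2

Derivation:
Trace (tracking bits):
c = 18  # -> c = 18
bits = c >> 3  # -> bits = 2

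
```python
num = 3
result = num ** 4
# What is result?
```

Answer: 81

Derivation:
Trace (tracking result):
num = 3  # -> num = 3
result = num ** 4  # -> result = 81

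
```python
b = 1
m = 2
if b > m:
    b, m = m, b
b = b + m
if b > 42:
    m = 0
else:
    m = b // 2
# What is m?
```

Answer: 1

Derivation:
Trace (tracking m):
b = 1  # -> b = 1
m = 2  # -> m = 2
if b > m:  # condition is False
b = b + m  # -> b = 3
if b > 42:  # condition is False
else:
    m = b // 2  # -> m = 1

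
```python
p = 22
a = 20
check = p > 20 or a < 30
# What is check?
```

Trace (tracking check):
p = 22  # -> p = 22
a = 20  # -> a = 20
check = p > 20 or a < 30  # -> check = True

Answer: True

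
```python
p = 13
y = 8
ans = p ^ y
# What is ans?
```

Trace (tracking ans):
p = 13  # -> p = 13
y = 8  # -> y = 8
ans = p ^ y  # -> ans = 5

Answer: 5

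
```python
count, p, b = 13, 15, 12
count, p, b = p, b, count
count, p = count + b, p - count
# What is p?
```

Trace (tracking p):
count, p, b = (13, 15, 12)  # -> count = 13, p = 15, b = 12
count, p, b = (p, b, count)  # -> count = 15, p = 12, b = 13
count, p = (count + b, p - count)  # -> count = 28, p = -3

Answer: -3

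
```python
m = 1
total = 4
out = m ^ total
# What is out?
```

Answer: 5

Derivation:
Trace (tracking out):
m = 1  # -> m = 1
total = 4  # -> total = 4
out = m ^ total  # -> out = 5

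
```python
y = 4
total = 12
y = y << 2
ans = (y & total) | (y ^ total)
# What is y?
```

Answer: 16

Derivation:
Trace (tracking y):
y = 4  # -> y = 4
total = 12  # -> total = 12
y = y << 2  # -> y = 16
ans = y & total | y ^ total  # -> ans = 28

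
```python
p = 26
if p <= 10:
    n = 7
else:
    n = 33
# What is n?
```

Answer: 33

Derivation:
Trace (tracking n):
p = 26  # -> p = 26
if p <= 10:  # condition is False
else:
    n = 33  # -> n = 33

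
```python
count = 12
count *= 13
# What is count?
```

Trace (tracking count):
count = 12  # -> count = 12
count *= 13  # -> count = 156

Answer: 156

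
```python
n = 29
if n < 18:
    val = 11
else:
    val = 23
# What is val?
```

Trace (tracking val):
n = 29  # -> n = 29
if n < 18:  # condition is False
else:
    val = 23  # -> val = 23

Answer: 23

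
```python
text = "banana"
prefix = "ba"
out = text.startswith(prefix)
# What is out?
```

Answer: True

Derivation:
Trace (tracking out):
text = 'banana'  # -> text = 'banana'
prefix = 'ba'  # -> prefix = 'ba'
out = text.startswith(prefix)  # -> out = True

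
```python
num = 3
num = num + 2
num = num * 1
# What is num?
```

Trace (tracking num):
num = 3  # -> num = 3
num = num + 2  # -> num = 5
num = num * 1  # -> num = 5

Answer: 5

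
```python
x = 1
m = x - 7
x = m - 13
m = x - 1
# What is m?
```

Answer: -20

Derivation:
Trace (tracking m):
x = 1  # -> x = 1
m = x - 7  # -> m = -6
x = m - 13  # -> x = -19
m = x - 1  # -> m = -20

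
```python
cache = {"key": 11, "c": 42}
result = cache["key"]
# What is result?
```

Trace (tracking result):
cache = {'key': 11, 'c': 42}  # -> cache = {'key': 11, 'c': 42}
result = cache['key']  # -> result = 11

Answer: 11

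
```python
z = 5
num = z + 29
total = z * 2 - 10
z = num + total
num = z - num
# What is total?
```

Answer: 0

Derivation:
Trace (tracking total):
z = 5  # -> z = 5
num = z + 29  # -> num = 34
total = z * 2 - 10  # -> total = 0
z = num + total  # -> z = 34
num = z - num  # -> num = 0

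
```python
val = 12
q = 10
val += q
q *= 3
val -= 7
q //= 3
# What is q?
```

Trace (tracking q):
val = 12  # -> val = 12
q = 10  # -> q = 10
val += q  # -> val = 22
q *= 3  # -> q = 30
val -= 7  # -> val = 15
q //= 3  # -> q = 10

Answer: 10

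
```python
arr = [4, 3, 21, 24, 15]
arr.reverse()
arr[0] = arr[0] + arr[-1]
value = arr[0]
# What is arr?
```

Trace (tracking arr):
arr = [4, 3, 21, 24, 15]  # -> arr = [4, 3, 21, 24, 15]
arr.reverse()  # -> arr = [15, 24, 21, 3, 4]
arr[0] = arr[0] + arr[-1]  # -> arr = [19, 24, 21, 3, 4]
value = arr[0]  # -> value = 19

Answer: [19, 24, 21, 3, 4]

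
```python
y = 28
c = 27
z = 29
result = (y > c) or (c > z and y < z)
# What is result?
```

Answer: True

Derivation:
Trace (tracking result):
y = 28  # -> y = 28
c = 27  # -> c = 27
z = 29  # -> z = 29
result = y > c or (c > z and y < z)  # -> result = True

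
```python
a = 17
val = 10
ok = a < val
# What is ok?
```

Answer: False

Derivation:
Trace (tracking ok):
a = 17  # -> a = 17
val = 10  # -> val = 10
ok = a < val  # -> ok = False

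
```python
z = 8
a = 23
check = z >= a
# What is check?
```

Answer: False

Derivation:
Trace (tracking check):
z = 8  # -> z = 8
a = 23  # -> a = 23
check = z >= a  # -> check = False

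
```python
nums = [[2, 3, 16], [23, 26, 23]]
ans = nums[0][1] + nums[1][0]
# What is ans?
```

Trace (tracking ans):
nums = [[2, 3, 16], [23, 26, 23]]  # -> nums = [[2, 3, 16], [23, 26, 23]]
ans = nums[0][1] + nums[1][0]  # -> ans = 26

Answer: 26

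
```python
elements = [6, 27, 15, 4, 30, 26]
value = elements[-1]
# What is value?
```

Trace (tracking value):
elements = [6, 27, 15, 4, 30, 26]  # -> elements = [6, 27, 15, 4, 30, 26]
value = elements[-1]  # -> value = 26

Answer: 26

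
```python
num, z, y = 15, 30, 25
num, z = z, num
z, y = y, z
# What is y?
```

Trace (tracking y):
num, z, y = (15, 30, 25)  # -> num = 15, z = 30, y = 25
num, z = (z, num)  # -> num = 30, z = 15
z, y = (y, z)  # -> z = 25, y = 15

Answer: 15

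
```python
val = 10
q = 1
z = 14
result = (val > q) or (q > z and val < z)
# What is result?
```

Trace (tracking result):
val = 10  # -> val = 10
q = 1  # -> q = 1
z = 14  # -> z = 14
result = val > q or (q > z and val < z)  # -> result = True

Answer: True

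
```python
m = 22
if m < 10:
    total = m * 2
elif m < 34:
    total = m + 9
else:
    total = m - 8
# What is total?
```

Trace (tracking total):
m = 22  # -> m = 22
if m < 10:  # condition is False
elif m < 34:  # condition is True
    total = m + 9  # -> total = 31

Answer: 31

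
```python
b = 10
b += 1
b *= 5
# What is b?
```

Answer: 55

Derivation:
Trace (tracking b):
b = 10  # -> b = 10
b += 1  # -> b = 11
b *= 5  # -> b = 55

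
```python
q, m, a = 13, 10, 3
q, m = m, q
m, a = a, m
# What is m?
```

Trace (tracking m):
q, m, a = (13, 10, 3)  # -> q = 13, m = 10, a = 3
q, m = (m, q)  # -> q = 10, m = 13
m, a = (a, m)  # -> m = 3, a = 13

Answer: 3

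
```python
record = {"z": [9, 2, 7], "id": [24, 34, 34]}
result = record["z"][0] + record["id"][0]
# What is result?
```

Answer: 33

Derivation:
Trace (tracking result):
record = {'z': [9, 2, 7], 'id': [24, 34, 34]}  # -> record = {'z': [9, 2, 7], 'id': [24, 34, 34]}
result = record['z'][0] + record['id'][0]  # -> result = 33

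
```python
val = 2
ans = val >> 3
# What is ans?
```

Answer: 0

Derivation:
Trace (tracking ans):
val = 2  # -> val = 2
ans = val >> 3  # -> ans = 0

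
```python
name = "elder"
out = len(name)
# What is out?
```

Trace (tracking out):
name = 'elder'  # -> name = 'elder'
out = len(name)  # -> out = 5

Answer: 5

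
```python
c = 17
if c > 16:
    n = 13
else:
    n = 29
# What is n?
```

Answer: 13

Derivation:
Trace (tracking n):
c = 17  # -> c = 17
if c > 16:  # condition is True
    n = 13  # -> n = 13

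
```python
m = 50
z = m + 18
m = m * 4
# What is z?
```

Answer: 68

Derivation:
Trace (tracking z):
m = 50  # -> m = 50
z = m + 18  # -> z = 68
m = m * 4  # -> m = 200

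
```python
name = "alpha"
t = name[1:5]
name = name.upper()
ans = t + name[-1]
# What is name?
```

Answer: 'ALPHA'

Derivation:
Trace (tracking name):
name = 'alpha'  # -> name = 'alpha'
t = name[1:5]  # -> t = 'lpha'
name = name.upper()  # -> name = 'ALPHA'
ans = t + name[-1]  # -> ans = 'lphaA'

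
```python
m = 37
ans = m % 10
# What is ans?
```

Answer: 7

Derivation:
Trace (tracking ans):
m = 37  # -> m = 37
ans = m % 10  # -> ans = 7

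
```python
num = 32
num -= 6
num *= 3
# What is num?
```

Trace (tracking num):
num = 32  # -> num = 32
num -= 6  # -> num = 26
num *= 3  # -> num = 78

Answer: 78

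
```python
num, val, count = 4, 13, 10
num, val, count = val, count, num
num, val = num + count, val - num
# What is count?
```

Answer: 4

Derivation:
Trace (tracking count):
num, val, count = (4, 13, 10)  # -> num = 4, val = 13, count = 10
num, val, count = (val, count, num)  # -> num = 13, val = 10, count = 4
num, val = (num + count, val - num)  # -> num = 17, val = -3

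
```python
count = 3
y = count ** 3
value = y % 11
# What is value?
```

Answer: 5

Derivation:
Trace (tracking value):
count = 3  # -> count = 3
y = count ** 3  # -> y = 27
value = y % 11  # -> value = 5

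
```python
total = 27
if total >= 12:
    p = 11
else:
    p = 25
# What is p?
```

Answer: 11

Derivation:
Trace (tracking p):
total = 27  # -> total = 27
if total >= 12:  # condition is True
    p = 11  # -> p = 11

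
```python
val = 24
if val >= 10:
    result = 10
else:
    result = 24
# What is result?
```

Answer: 10

Derivation:
Trace (tracking result):
val = 24  # -> val = 24
if val >= 10:  # condition is True
    result = 10  # -> result = 10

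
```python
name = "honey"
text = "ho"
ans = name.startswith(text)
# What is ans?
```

Answer: True

Derivation:
Trace (tracking ans):
name = 'honey'  # -> name = 'honey'
text = 'ho'  # -> text = 'ho'
ans = name.startswith(text)  # -> ans = True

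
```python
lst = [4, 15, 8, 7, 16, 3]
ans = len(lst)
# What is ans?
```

Answer: 6

Derivation:
Trace (tracking ans):
lst = [4, 15, 8, 7, 16, 3]  # -> lst = [4, 15, 8, 7, 16, 3]
ans = len(lst)  # -> ans = 6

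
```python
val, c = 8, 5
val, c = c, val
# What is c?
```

Answer: 8

Derivation:
Trace (tracking c):
val, c = (8, 5)  # -> val = 8, c = 5
val, c = (c, val)  # -> val = 5, c = 8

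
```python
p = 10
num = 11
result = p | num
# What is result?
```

Trace (tracking result):
p = 10  # -> p = 10
num = 11  # -> num = 11
result = p | num  # -> result = 11

Answer: 11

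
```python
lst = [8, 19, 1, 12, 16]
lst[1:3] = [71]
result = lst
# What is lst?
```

Trace (tracking lst):
lst = [8, 19, 1, 12, 16]  # -> lst = [8, 19, 1, 12, 16]
lst[1:3] = [71]  # -> lst = [8, 71, 12, 16]
result = lst  # -> result = [8, 71, 12, 16]

Answer: [8, 71, 12, 16]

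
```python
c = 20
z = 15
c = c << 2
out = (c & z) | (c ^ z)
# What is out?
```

Trace (tracking out):
c = 20  # -> c = 20
z = 15  # -> z = 15
c = c << 2  # -> c = 80
out = c & z | c ^ z  # -> out = 95

Answer: 95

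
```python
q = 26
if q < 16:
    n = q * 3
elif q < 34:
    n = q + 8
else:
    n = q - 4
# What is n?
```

Trace (tracking n):
q = 26  # -> q = 26
if q < 16:  # condition is False
elif q < 34:  # condition is True
    n = q + 8  # -> n = 34

Answer: 34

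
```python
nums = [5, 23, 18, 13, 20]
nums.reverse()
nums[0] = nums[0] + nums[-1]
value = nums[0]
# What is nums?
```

Answer: [25, 13, 18, 23, 5]

Derivation:
Trace (tracking nums):
nums = [5, 23, 18, 13, 20]  # -> nums = [5, 23, 18, 13, 20]
nums.reverse()  # -> nums = [20, 13, 18, 23, 5]
nums[0] = nums[0] + nums[-1]  # -> nums = [25, 13, 18, 23, 5]
value = nums[0]  # -> value = 25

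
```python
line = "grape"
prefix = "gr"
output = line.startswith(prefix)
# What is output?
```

Trace (tracking output):
line = 'grape'  # -> line = 'grape'
prefix = 'gr'  # -> prefix = 'gr'
output = line.startswith(prefix)  # -> output = True

Answer: True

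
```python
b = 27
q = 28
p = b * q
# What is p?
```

Answer: 756

Derivation:
Trace (tracking p):
b = 27  # -> b = 27
q = 28  # -> q = 28
p = b * q  # -> p = 756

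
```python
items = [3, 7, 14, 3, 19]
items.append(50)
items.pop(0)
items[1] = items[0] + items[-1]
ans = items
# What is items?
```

Trace (tracking items):
items = [3, 7, 14, 3, 19]  # -> items = [3, 7, 14, 3, 19]
items.append(50)  # -> items = [3, 7, 14, 3, 19, 50]
items.pop(0)  # -> items = [7, 14, 3, 19, 50]
items[1] = items[0] + items[-1]  # -> items = [7, 57, 3, 19, 50]
ans = items  # -> ans = [7, 57, 3, 19, 50]

Answer: [7, 57, 3, 19, 50]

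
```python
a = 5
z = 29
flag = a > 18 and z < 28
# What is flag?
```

Answer: False

Derivation:
Trace (tracking flag):
a = 5  # -> a = 5
z = 29  # -> z = 29
flag = a > 18 and z < 28  # -> flag = False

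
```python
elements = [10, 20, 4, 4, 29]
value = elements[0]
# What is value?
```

Answer: 10

Derivation:
Trace (tracking value):
elements = [10, 20, 4, 4, 29]  # -> elements = [10, 20, 4, 4, 29]
value = elements[0]  # -> value = 10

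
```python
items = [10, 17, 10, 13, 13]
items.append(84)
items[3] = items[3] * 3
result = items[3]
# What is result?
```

Trace (tracking result):
items = [10, 17, 10, 13, 13]  # -> items = [10, 17, 10, 13, 13]
items.append(84)  # -> items = [10, 17, 10, 13, 13, 84]
items[3] = items[3] * 3  # -> items = [10, 17, 10, 39, 13, 84]
result = items[3]  # -> result = 39

Answer: 39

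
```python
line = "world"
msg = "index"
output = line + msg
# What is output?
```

Trace (tracking output):
line = 'world'  # -> line = 'world'
msg = 'index'  # -> msg = 'index'
output = line + msg  # -> output = 'worldindex'

Answer: 'worldindex'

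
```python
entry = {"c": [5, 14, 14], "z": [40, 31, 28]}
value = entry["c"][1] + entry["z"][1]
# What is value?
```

Answer: 45

Derivation:
Trace (tracking value):
entry = {'c': [5, 14, 14], 'z': [40, 31, 28]}  # -> entry = {'c': [5, 14, 14], 'z': [40, 31, 28]}
value = entry['c'][1] + entry['z'][1]  # -> value = 45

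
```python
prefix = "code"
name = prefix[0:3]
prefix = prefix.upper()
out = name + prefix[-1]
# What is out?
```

Answer: 'codE'

Derivation:
Trace (tracking out):
prefix = 'code'  # -> prefix = 'code'
name = prefix[0:3]  # -> name = 'cod'
prefix = prefix.upper()  # -> prefix = 'CODE'
out = name + prefix[-1]  # -> out = 'codE'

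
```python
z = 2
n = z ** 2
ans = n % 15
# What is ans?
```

Answer: 4

Derivation:
Trace (tracking ans):
z = 2  # -> z = 2
n = z ** 2  # -> n = 4
ans = n % 15  # -> ans = 4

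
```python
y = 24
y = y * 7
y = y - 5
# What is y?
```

Answer: 163

Derivation:
Trace (tracking y):
y = 24  # -> y = 24
y = y * 7  # -> y = 168
y = y - 5  # -> y = 163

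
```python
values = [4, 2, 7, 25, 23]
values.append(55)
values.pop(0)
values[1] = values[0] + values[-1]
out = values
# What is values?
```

Answer: [2, 57, 25, 23, 55]

Derivation:
Trace (tracking values):
values = [4, 2, 7, 25, 23]  # -> values = [4, 2, 7, 25, 23]
values.append(55)  # -> values = [4, 2, 7, 25, 23, 55]
values.pop(0)  # -> values = [2, 7, 25, 23, 55]
values[1] = values[0] + values[-1]  # -> values = [2, 57, 25, 23, 55]
out = values  # -> out = [2, 57, 25, 23, 55]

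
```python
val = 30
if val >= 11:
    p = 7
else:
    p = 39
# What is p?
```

Answer: 7

Derivation:
Trace (tracking p):
val = 30  # -> val = 30
if val >= 11:  # condition is True
    p = 7  # -> p = 7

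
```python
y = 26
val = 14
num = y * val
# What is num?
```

Answer: 364

Derivation:
Trace (tracking num):
y = 26  # -> y = 26
val = 14  # -> val = 14
num = y * val  # -> num = 364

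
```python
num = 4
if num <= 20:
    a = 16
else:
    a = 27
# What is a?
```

Answer: 16

Derivation:
Trace (tracking a):
num = 4  # -> num = 4
if num <= 20:  # condition is True
    a = 16  # -> a = 16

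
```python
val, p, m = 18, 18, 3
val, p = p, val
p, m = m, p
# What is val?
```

Answer: 18

Derivation:
Trace (tracking val):
val, p, m = (18, 18, 3)  # -> val = 18, p = 18, m = 3
val, p = (p, val)  # -> val = 18, p = 18
p, m = (m, p)  # -> p = 3, m = 18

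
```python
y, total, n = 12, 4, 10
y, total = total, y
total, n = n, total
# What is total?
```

Trace (tracking total):
y, total, n = (12, 4, 10)  # -> y = 12, total = 4, n = 10
y, total = (total, y)  # -> y = 4, total = 12
total, n = (n, total)  # -> total = 10, n = 12

Answer: 10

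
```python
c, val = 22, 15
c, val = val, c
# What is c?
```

Answer: 15

Derivation:
Trace (tracking c):
c, val = (22, 15)  # -> c = 22, val = 15
c, val = (val, c)  # -> c = 15, val = 22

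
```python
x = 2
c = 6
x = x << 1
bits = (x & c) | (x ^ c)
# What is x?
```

Trace (tracking x):
x = 2  # -> x = 2
c = 6  # -> c = 6
x = x << 1  # -> x = 4
bits = x & c | x ^ c  # -> bits = 6

Answer: 4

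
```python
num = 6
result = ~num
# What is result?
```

Answer: -7

Derivation:
Trace (tracking result):
num = 6  # -> num = 6
result = ~num  # -> result = -7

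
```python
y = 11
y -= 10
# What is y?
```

Trace (tracking y):
y = 11  # -> y = 11
y -= 10  # -> y = 1

Answer: 1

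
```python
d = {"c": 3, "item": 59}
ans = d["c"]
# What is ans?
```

Answer: 3

Derivation:
Trace (tracking ans):
d = {'c': 3, 'item': 59}  # -> d = {'c': 3, 'item': 59}
ans = d['c']  # -> ans = 3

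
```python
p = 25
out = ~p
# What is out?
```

Answer: -26

Derivation:
Trace (tracking out):
p = 25  # -> p = 25
out = ~p  # -> out = -26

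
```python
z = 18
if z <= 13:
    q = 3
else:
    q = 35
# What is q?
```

Trace (tracking q):
z = 18  # -> z = 18
if z <= 13:  # condition is False
else:
    q = 35  # -> q = 35

Answer: 35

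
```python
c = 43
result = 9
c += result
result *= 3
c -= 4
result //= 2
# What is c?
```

Trace (tracking c):
c = 43  # -> c = 43
result = 9  # -> result = 9
c += result  # -> c = 52
result *= 3  # -> result = 27
c -= 4  # -> c = 48
result //= 2  # -> result = 13

Answer: 48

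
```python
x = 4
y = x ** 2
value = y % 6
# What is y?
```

Trace (tracking y):
x = 4  # -> x = 4
y = x ** 2  # -> y = 16
value = y % 6  # -> value = 4

Answer: 16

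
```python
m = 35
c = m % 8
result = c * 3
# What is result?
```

Trace (tracking result):
m = 35  # -> m = 35
c = m % 8  # -> c = 3
result = c * 3  # -> result = 9

Answer: 9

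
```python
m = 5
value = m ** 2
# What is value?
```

Trace (tracking value):
m = 5  # -> m = 5
value = m ** 2  # -> value = 25

Answer: 25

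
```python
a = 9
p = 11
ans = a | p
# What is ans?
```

Answer: 11

Derivation:
Trace (tracking ans):
a = 9  # -> a = 9
p = 11  # -> p = 11
ans = a | p  # -> ans = 11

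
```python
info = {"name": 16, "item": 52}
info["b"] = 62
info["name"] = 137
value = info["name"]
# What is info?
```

Trace (tracking info):
info = {'name': 16, 'item': 52}  # -> info = {'name': 16, 'item': 52}
info['b'] = 62  # -> info = {'name': 16, 'item': 52, 'b': 62}
info['name'] = 137  # -> info = {'name': 137, 'item': 52, 'b': 62}
value = info['name']  # -> value = 137

Answer: {'name': 137, 'item': 52, 'b': 62}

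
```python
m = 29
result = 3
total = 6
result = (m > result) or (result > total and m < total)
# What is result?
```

Answer: True

Derivation:
Trace (tracking result):
m = 29  # -> m = 29
result = 3  # -> result = 3
total = 6  # -> total = 6
result = m > result or (result > total and m < total)  # -> result = True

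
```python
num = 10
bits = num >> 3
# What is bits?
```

Trace (tracking bits):
num = 10  # -> num = 10
bits = num >> 3  # -> bits = 1

Answer: 1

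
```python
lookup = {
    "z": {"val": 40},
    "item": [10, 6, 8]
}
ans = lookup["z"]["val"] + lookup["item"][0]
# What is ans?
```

Trace (tracking ans):
lookup = {'z': {'val': 40}, 'item': [10, 6, 8]}  # -> lookup = {'z': {'val': 40}, 'item': [10, 6, 8]}
ans = lookup['z']['val'] + lookup['item'][0]  # -> ans = 50

Answer: 50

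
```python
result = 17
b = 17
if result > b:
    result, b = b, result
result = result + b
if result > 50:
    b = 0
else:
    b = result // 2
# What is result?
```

Answer: 34

Derivation:
Trace (tracking result):
result = 17  # -> result = 17
b = 17  # -> b = 17
if result > b:  # condition is False
result = result + b  # -> result = 34
if result > 50:  # condition is False
else:
    b = result // 2  # -> b = 17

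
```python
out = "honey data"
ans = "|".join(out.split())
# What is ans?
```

Answer: 'honey|data'

Derivation:
Trace (tracking ans):
out = 'honey data'  # -> out = 'honey data'
ans = '|'.join(out.split())  # -> ans = 'honey|data'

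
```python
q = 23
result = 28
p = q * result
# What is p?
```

Answer: 644

Derivation:
Trace (tracking p):
q = 23  # -> q = 23
result = 28  # -> result = 28
p = q * result  # -> p = 644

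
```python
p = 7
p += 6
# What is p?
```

Trace (tracking p):
p = 7  # -> p = 7
p += 6  # -> p = 13

Answer: 13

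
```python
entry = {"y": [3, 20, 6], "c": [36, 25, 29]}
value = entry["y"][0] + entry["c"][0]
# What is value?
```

Answer: 39

Derivation:
Trace (tracking value):
entry = {'y': [3, 20, 6], 'c': [36, 25, 29]}  # -> entry = {'y': [3, 20, 6], 'c': [36, 25, 29]}
value = entry['y'][0] + entry['c'][0]  # -> value = 39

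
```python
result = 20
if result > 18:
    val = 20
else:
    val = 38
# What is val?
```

Answer: 20

Derivation:
Trace (tracking val):
result = 20  # -> result = 20
if result > 18:  # condition is True
    val = 20  # -> val = 20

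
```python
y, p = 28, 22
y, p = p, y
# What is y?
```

Answer: 22

Derivation:
Trace (tracking y):
y, p = (28, 22)  # -> y = 28, p = 22
y, p = (p, y)  # -> y = 22, p = 28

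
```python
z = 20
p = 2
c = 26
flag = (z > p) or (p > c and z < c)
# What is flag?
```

Answer: True

Derivation:
Trace (tracking flag):
z = 20  # -> z = 20
p = 2  # -> p = 2
c = 26  # -> c = 26
flag = z > p or (p > c and z < c)  # -> flag = True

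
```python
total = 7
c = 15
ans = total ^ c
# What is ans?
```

Trace (tracking ans):
total = 7  # -> total = 7
c = 15  # -> c = 15
ans = total ^ c  # -> ans = 8

Answer: 8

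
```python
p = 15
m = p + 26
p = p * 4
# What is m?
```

Answer: 41

Derivation:
Trace (tracking m):
p = 15  # -> p = 15
m = p + 26  # -> m = 41
p = p * 4  # -> p = 60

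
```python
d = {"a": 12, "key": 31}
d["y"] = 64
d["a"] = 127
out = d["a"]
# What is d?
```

Answer: {'a': 127, 'key': 31, 'y': 64}

Derivation:
Trace (tracking d):
d = {'a': 12, 'key': 31}  # -> d = {'a': 12, 'key': 31}
d['y'] = 64  # -> d = {'a': 12, 'key': 31, 'y': 64}
d['a'] = 127  # -> d = {'a': 127, 'key': 31, 'y': 64}
out = d['a']  # -> out = 127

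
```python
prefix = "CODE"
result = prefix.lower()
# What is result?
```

Answer: 'code'

Derivation:
Trace (tracking result):
prefix = 'CODE'  # -> prefix = 'CODE'
result = prefix.lower()  # -> result = 'code'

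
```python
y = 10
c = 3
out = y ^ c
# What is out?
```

Trace (tracking out):
y = 10  # -> y = 10
c = 3  # -> c = 3
out = y ^ c  # -> out = 9

Answer: 9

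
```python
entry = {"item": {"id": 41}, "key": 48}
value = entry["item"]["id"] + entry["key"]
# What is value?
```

Answer: 89

Derivation:
Trace (tracking value):
entry = {'item': {'id': 41}, 'key': 48}  # -> entry = {'item': {'id': 41}, 'key': 48}
value = entry['item']['id'] + entry['key']  # -> value = 89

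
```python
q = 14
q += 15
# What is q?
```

Trace (tracking q):
q = 14  # -> q = 14
q += 15  # -> q = 29

Answer: 29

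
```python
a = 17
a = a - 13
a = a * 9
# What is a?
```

Answer: 36

Derivation:
Trace (tracking a):
a = 17  # -> a = 17
a = a - 13  # -> a = 4
a = a * 9  # -> a = 36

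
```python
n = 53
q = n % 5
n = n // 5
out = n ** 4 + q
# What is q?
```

Answer: 3

Derivation:
Trace (tracking q):
n = 53  # -> n = 53
q = n % 5  # -> q = 3
n = n // 5  # -> n = 10
out = n ** 4 + q  # -> out = 10003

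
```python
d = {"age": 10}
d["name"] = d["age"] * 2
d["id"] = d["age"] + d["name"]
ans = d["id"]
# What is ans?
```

Answer: 30

Derivation:
Trace (tracking ans):
d = {'age': 10}  # -> d = {'age': 10}
d['name'] = d['age'] * 2  # -> d = {'age': 10, 'name': 20}
d['id'] = d['age'] + d['name']  # -> d = {'age': 10, 'name': 20, 'id': 30}
ans = d['id']  # -> ans = 30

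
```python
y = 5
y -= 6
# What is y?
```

Answer: -1

Derivation:
Trace (tracking y):
y = 5  # -> y = 5
y -= 6  # -> y = -1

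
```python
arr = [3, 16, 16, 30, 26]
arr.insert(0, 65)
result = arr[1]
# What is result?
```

Trace (tracking result):
arr = [3, 16, 16, 30, 26]  # -> arr = [3, 16, 16, 30, 26]
arr.insert(0, 65)  # -> arr = [65, 3, 16, 16, 30, 26]
result = arr[1]  # -> result = 3

Answer: 3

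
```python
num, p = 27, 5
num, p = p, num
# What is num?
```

Trace (tracking num):
num, p = (27, 5)  # -> num = 27, p = 5
num, p = (p, num)  # -> num = 5, p = 27

Answer: 5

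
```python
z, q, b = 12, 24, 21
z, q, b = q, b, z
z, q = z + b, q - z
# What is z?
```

Trace (tracking z):
z, q, b = (12, 24, 21)  # -> z = 12, q = 24, b = 21
z, q, b = (q, b, z)  # -> z = 24, q = 21, b = 12
z, q = (z + b, q - z)  # -> z = 36, q = -3

Answer: 36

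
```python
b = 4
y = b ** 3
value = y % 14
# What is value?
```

Answer: 8

Derivation:
Trace (tracking value):
b = 4  # -> b = 4
y = b ** 3  # -> y = 64
value = y % 14  # -> value = 8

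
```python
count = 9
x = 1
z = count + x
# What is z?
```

Trace (tracking z):
count = 9  # -> count = 9
x = 1  # -> x = 1
z = count + x  # -> z = 10

Answer: 10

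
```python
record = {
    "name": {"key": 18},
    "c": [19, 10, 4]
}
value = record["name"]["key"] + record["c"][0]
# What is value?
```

Trace (tracking value):
record = {'name': {'key': 18}, 'c': [19, 10, 4]}  # -> record = {'name': {'key': 18}, 'c': [19, 10, 4]}
value = record['name']['key'] + record['c'][0]  # -> value = 37

Answer: 37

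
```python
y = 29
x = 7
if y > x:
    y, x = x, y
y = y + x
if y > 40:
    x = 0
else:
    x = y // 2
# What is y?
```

Trace (tracking y):
y = 29  # -> y = 29
x = 7  # -> x = 7
if y > x:  # condition is True
    y, x = (x, y)  # -> y = 7, x = 29
y = y + x  # -> y = 36
if y > 40:  # condition is False
else:
    x = y // 2  # -> x = 18

Answer: 36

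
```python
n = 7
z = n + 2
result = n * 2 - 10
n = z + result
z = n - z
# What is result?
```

Answer: 4

Derivation:
Trace (tracking result):
n = 7  # -> n = 7
z = n + 2  # -> z = 9
result = n * 2 - 10  # -> result = 4
n = z + result  # -> n = 13
z = n - z  # -> z = 4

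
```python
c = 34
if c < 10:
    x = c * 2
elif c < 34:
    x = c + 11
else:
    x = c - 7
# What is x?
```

Trace (tracking x):
c = 34  # -> c = 34
if c < 10:  # condition is False
elif c < 34:  # condition is False
else:
    x = c - 7  # -> x = 27

Answer: 27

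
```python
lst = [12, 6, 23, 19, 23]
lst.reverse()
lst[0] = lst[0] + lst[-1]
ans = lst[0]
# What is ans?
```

Answer: 35

Derivation:
Trace (tracking ans):
lst = [12, 6, 23, 19, 23]  # -> lst = [12, 6, 23, 19, 23]
lst.reverse()  # -> lst = [23, 19, 23, 6, 12]
lst[0] = lst[0] + lst[-1]  # -> lst = [35, 19, 23, 6, 12]
ans = lst[0]  # -> ans = 35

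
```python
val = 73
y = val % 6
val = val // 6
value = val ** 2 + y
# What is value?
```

Answer: 145

Derivation:
Trace (tracking value):
val = 73  # -> val = 73
y = val % 6  # -> y = 1
val = val // 6  # -> val = 12
value = val ** 2 + y  # -> value = 145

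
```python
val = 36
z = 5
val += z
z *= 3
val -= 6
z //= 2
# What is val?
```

Answer: 35

Derivation:
Trace (tracking val):
val = 36  # -> val = 36
z = 5  # -> z = 5
val += z  # -> val = 41
z *= 3  # -> z = 15
val -= 6  # -> val = 35
z //= 2  # -> z = 7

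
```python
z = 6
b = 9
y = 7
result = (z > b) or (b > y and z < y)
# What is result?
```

Answer: True

Derivation:
Trace (tracking result):
z = 6  # -> z = 6
b = 9  # -> b = 9
y = 7  # -> y = 7
result = z > b or (b > y and z < y)  # -> result = True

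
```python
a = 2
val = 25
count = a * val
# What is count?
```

Trace (tracking count):
a = 2  # -> a = 2
val = 25  # -> val = 25
count = a * val  # -> count = 50

Answer: 50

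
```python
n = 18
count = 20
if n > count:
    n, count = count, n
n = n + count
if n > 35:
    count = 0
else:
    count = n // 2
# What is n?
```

Trace (tracking n):
n = 18  # -> n = 18
count = 20  # -> count = 20
if n > count:  # condition is False
n = n + count  # -> n = 38
if n > 35:  # condition is True
    count = 0  # -> count = 0

Answer: 38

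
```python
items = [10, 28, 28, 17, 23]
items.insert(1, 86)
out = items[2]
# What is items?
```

Trace (tracking items):
items = [10, 28, 28, 17, 23]  # -> items = [10, 28, 28, 17, 23]
items.insert(1, 86)  # -> items = [10, 86, 28, 28, 17, 23]
out = items[2]  # -> out = 28

Answer: [10, 86, 28, 28, 17, 23]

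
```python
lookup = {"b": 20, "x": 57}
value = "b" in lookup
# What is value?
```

Trace (tracking value):
lookup = {'b': 20, 'x': 57}  # -> lookup = {'b': 20, 'x': 57}
value = 'b' in lookup  # -> value = True

Answer: True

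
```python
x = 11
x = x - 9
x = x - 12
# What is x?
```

Trace (tracking x):
x = 11  # -> x = 11
x = x - 9  # -> x = 2
x = x - 12  # -> x = -10

Answer: -10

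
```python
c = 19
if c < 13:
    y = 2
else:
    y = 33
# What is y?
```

Answer: 33

Derivation:
Trace (tracking y):
c = 19  # -> c = 19
if c < 13:  # condition is False
else:
    y = 33  # -> y = 33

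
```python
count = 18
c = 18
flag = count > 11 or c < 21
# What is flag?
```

Trace (tracking flag):
count = 18  # -> count = 18
c = 18  # -> c = 18
flag = count > 11 or c < 21  # -> flag = True

Answer: True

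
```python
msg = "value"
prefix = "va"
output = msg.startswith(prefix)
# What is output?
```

Answer: True

Derivation:
Trace (tracking output):
msg = 'value'  # -> msg = 'value'
prefix = 'va'  # -> prefix = 'va'
output = msg.startswith(prefix)  # -> output = True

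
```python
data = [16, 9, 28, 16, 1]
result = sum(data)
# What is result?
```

Answer: 70

Derivation:
Trace (tracking result):
data = [16, 9, 28, 16, 1]  # -> data = [16, 9, 28, 16, 1]
result = sum(data)  # -> result = 70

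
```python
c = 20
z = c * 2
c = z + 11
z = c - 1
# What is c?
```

Answer: 51

Derivation:
Trace (tracking c):
c = 20  # -> c = 20
z = c * 2  # -> z = 40
c = z + 11  # -> c = 51
z = c - 1  # -> z = 50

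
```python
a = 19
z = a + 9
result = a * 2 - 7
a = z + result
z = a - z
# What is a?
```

Answer: 59

Derivation:
Trace (tracking a):
a = 19  # -> a = 19
z = a + 9  # -> z = 28
result = a * 2 - 7  # -> result = 31
a = z + result  # -> a = 59
z = a - z  # -> z = 31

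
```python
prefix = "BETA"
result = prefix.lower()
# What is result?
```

Trace (tracking result):
prefix = 'BETA'  # -> prefix = 'BETA'
result = prefix.lower()  # -> result = 'beta'

Answer: 'beta'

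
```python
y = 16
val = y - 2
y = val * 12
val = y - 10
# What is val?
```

Answer: 158

Derivation:
Trace (tracking val):
y = 16  # -> y = 16
val = y - 2  # -> val = 14
y = val * 12  # -> y = 168
val = y - 10  # -> val = 158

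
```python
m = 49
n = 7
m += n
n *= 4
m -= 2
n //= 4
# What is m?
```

Trace (tracking m):
m = 49  # -> m = 49
n = 7  # -> n = 7
m += n  # -> m = 56
n *= 4  # -> n = 28
m -= 2  # -> m = 54
n //= 4  # -> n = 7

Answer: 54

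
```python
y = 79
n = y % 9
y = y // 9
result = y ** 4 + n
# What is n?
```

Answer: 7

Derivation:
Trace (tracking n):
y = 79  # -> y = 79
n = y % 9  # -> n = 7
y = y // 9  # -> y = 8
result = y ** 4 + n  # -> result = 4103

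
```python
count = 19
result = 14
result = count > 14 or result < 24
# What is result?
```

Trace (tracking result):
count = 19  # -> count = 19
result = 14  # -> result = 14
result = count > 14 or result < 24  # -> result = True

Answer: True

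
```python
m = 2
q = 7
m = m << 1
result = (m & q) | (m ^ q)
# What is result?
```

Trace (tracking result):
m = 2  # -> m = 2
q = 7  # -> q = 7
m = m << 1  # -> m = 4
result = m & q | m ^ q  # -> result = 7

Answer: 7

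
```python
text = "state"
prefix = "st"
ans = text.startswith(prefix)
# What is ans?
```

Answer: True

Derivation:
Trace (tracking ans):
text = 'state'  # -> text = 'state'
prefix = 'st'  # -> prefix = 'st'
ans = text.startswith(prefix)  # -> ans = True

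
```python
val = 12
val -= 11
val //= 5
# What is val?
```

Trace (tracking val):
val = 12  # -> val = 12
val -= 11  # -> val = 1
val //= 5  # -> val = 0

Answer: 0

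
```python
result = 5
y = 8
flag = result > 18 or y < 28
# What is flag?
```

Trace (tracking flag):
result = 5  # -> result = 5
y = 8  # -> y = 8
flag = result > 18 or y < 28  # -> flag = True

Answer: True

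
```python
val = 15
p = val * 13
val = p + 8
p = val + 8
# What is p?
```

Answer: 211

Derivation:
Trace (tracking p):
val = 15  # -> val = 15
p = val * 13  # -> p = 195
val = p + 8  # -> val = 203
p = val + 8  # -> p = 211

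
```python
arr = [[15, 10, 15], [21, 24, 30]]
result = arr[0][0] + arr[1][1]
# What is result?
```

Trace (tracking result):
arr = [[15, 10, 15], [21, 24, 30]]  # -> arr = [[15, 10, 15], [21, 24, 30]]
result = arr[0][0] + arr[1][1]  # -> result = 39

Answer: 39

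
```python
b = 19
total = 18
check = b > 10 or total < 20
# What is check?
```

Answer: True

Derivation:
Trace (tracking check):
b = 19  # -> b = 19
total = 18  # -> total = 18
check = b > 10 or total < 20  # -> check = True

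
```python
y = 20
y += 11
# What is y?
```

Answer: 31

Derivation:
Trace (tracking y):
y = 20  # -> y = 20
y += 11  # -> y = 31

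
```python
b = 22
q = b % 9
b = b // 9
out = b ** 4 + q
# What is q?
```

Trace (tracking q):
b = 22  # -> b = 22
q = b % 9  # -> q = 4
b = b // 9  # -> b = 2
out = b ** 4 + q  # -> out = 20

Answer: 4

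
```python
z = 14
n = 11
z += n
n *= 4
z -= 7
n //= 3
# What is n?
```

Trace (tracking n):
z = 14  # -> z = 14
n = 11  # -> n = 11
z += n  # -> z = 25
n *= 4  # -> n = 44
z -= 7  # -> z = 18
n //= 3  # -> n = 14

Answer: 14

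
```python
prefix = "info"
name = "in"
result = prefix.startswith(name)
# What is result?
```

Trace (tracking result):
prefix = 'info'  # -> prefix = 'info'
name = 'in'  # -> name = 'in'
result = prefix.startswith(name)  # -> result = True

Answer: True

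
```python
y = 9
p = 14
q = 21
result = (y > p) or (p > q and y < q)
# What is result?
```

Answer: False

Derivation:
Trace (tracking result):
y = 9  # -> y = 9
p = 14  # -> p = 14
q = 21  # -> q = 21
result = y > p or (p > q and y < q)  # -> result = False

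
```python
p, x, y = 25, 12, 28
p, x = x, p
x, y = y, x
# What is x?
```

Trace (tracking x):
p, x, y = (25, 12, 28)  # -> p = 25, x = 12, y = 28
p, x = (x, p)  # -> p = 12, x = 25
x, y = (y, x)  # -> x = 28, y = 25

Answer: 28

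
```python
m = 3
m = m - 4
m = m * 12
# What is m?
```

Answer: -12

Derivation:
Trace (tracking m):
m = 3  # -> m = 3
m = m - 4  # -> m = -1
m = m * 12  # -> m = -12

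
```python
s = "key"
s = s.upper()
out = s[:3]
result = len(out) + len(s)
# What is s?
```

Trace (tracking s):
s = 'key'  # -> s = 'key'
s = s.upper()  # -> s = 'KEY'
out = s[:3]  # -> out = 'KEY'
result = len(out) + len(s)  # -> result = 6

Answer: 'KEY'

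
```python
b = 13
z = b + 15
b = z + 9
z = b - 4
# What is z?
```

Trace (tracking z):
b = 13  # -> b = 13
z = b + 15  # -> z = 28
b = z + 9  # -> b = 37
z = b - 4  # -> z = 33

Answer: 33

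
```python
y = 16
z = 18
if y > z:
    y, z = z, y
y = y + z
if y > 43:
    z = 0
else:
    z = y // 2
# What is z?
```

Trace (tracking z):
y = 16  # -> y = 16
z = 18  # -> z = 18
if y > z:  # condition is False
y = y + z  # -> y = 34
if y > 43:  # condition is False
else:
    z = y // 2  # -> z = 17

Answer: 17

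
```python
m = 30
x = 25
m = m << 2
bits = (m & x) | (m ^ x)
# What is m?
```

Answer: 120

Derivation:
Trace (tracking m):
m = 30  # -> m = 30
x = 25  # -> x = 25
m = m << 2  # -> m = 120
bits = m & x | m ^ x  # -> bits = 121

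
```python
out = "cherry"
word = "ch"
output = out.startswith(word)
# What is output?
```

Trace (tracking output):
out = 'cherry'  # -> out = 'cherry'
word = 'ch'  # -> word = 'ch'
output = out.startswith(word)  # -> output = True

Answer: True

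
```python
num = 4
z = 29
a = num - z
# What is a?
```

Trace (tracking a):
num = 4  # -> num = 4
z = 29  # -> z = 29
a = num - z  # -> a = -25

Answer: -25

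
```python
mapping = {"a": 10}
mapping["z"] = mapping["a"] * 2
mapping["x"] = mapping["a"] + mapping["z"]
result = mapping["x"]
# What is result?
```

Answer: 30

Derivation:
Trace (tracking result):
mapping = {'a': 10}  # -> mapping = {'a': 10}
mapping['z'] = mapping['a'] * 2  # -> mapping = {'a': 10, 'z': 20}
mapping['x'] = mapping['a'] + mapping['z']  # -> mapping = {'a': 10, 'z': 20, 'x': 30}
result = mapping['x']  # -> result = 30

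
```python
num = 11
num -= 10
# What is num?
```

Trace (tracking num):
num = 11  # -> num = 11
num -= 10  # -> num = 1

Answer: 1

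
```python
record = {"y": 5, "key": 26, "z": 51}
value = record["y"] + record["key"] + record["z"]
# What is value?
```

Trace (tracking value):
record = {'y': 5, 'key': 26, 'z': 51}  # -> record = {'y': 5, 'key': 26, 'z': 51}
value = record['y'] + record['key'] + record['z']  # -> value = 82

Answer: 82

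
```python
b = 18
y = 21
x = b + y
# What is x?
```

Trace (tracking x):
b = 18  # -> b = 18
y = 21  # -> y = 21
x = b + y  # -> x = 39

Answer: 39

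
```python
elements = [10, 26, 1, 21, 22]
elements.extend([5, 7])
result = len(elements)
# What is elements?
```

Trace (tracking elements):
elements = [10, 26, 1, 21, 22]  # -> elements = [10, 26, 1, 21, 22]
elements.extend([5, 7])  # -> elements = [10, 26, 1, 21, 22, 5, 7]
result = len(elements)  # -> result = 7

Answer: [10, 26, 1, 21, 22, 5, 7]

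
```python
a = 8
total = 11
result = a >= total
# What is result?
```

Trace (tracking result):
a = 8  # -> a = 8
total = 11  # -> total = 11
result = a >= total  # -> result = False

Answer: False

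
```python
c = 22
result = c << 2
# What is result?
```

Answer: 88

Derivation:
Trace (tracking result):
c = 22  # -> c = 22
result = c << 2  # -> result = 88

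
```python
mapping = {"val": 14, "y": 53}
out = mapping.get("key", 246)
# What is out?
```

Trace (tracking out):
mapping = {'val': 14, 'y': 53}  # -> mapping = {'val': 14, 'y': 53}
out = mapping.get('key', 246)  # -> out = 246

Answer: 246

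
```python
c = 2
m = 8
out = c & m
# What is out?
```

Trace (tracking out):
c = 2  # -> c = 2
m = 8  # -> m = 8
out = c & m  # -> out = 0

Answer: 0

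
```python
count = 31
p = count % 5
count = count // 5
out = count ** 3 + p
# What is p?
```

Answer: 1

Derivation:
Trace (tracking p):
count = 31  # -> count = 31
p = count % 5  # -> p = 1
count = count // 5  # -> count = 6
out = count ** 3 + p  # -> out = 217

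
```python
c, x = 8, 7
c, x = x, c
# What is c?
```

Trace (tracking c):
c, x = (8, 7)  # -> c = 8, x = 7
c, x = (x, c)  # -> c = 7, x = 8

Answer: 7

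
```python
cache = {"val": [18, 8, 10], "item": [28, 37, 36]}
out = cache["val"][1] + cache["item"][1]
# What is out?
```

Answer: 45

Derivation:
Trace (tracking out):
cache = {'val': [18, 8, 10], 'item': [28, 37, 36]}  # -> cache = {'val': [18, 8, 10], 'item': [28, 37, 36]}
out = cache['val'][1] + cache['item'][1]  # -> out = 45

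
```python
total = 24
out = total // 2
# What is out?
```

Answer: 12

Derivation:
Trace (tracking out):
total = 24  # -> total = 24
out = total // 2  # -> out = 12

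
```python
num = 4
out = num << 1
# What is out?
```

Answer: 8

Derivation:
Trace (tracking out):
num = 4  # -> num = 4
out = num << 1  # -> out = 8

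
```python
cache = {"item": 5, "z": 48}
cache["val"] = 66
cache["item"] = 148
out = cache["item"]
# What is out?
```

Answer: 148

Derivation:
Trace (tracking out):
cache = {'item': 5, 'z': 48}  # -> cache = {'item': 5, 'z': 48}
cache['val'] = 66  # -> cache = {'item': 5, 'z': 48, 'val': 66}
cache['item'] = 148  # -> cache = {'item': 148, 'z': 48, 'val': 66}
out = cache['item']  # -> out = 148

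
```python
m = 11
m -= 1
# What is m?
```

Answer: 10

Derivation:
Trace (tracking m):
m = 11  # -> m = 11
m -= 1  # -> m = 10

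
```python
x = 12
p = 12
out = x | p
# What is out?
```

Trace (tracking out):
x = 12  # -> x = 12
p = 12  # -> p = 12
out = x | p  # -> out = 12

Answer: 12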